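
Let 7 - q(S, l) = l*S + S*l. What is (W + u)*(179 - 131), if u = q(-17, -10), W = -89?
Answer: -20256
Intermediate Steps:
q(S, l) = 7 - 2*S*l (q(S, l) = 7 - (l*S + S*l) = 7 - (S*l + S*l) = 7 - 2*S*l)
u = -333 (u = 7 - 2*(-17)*(-10) = 7 - 340 = -333)
(W + u)*(179 - 131) = (-89 - 333)*(179 - 131) = -422*48 = -20256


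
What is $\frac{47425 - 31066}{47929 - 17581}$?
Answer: $\frac{5453}{10116} \approx 0.53905$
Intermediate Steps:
$\frac{47425 - 31066}{47929 - 17581} = \frac{16359}{30348} = 16359 \cdot \frac{1}{30348} = \frac{5453}{10116}$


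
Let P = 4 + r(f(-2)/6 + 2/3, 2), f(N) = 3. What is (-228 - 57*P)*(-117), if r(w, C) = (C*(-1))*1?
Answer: 40014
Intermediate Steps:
r(w, C) = -C (r(w, C) = -C*1 = -C)
P = 2 (P = 4 - 1*2 = 4 - 2 = 2)
(-228 - 57*P)*(-117) = (-228 - 57*2)*(-117) = (-228 - 114)*(-117) = -342*(-117) = 40014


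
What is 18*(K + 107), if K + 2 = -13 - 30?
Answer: 1116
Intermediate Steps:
K = -45 (K = -2 + (-13 - 30) = -2 - 43 = -45)
18*(K + 107) = 18*(-45 + 107) = 18*62 = 1116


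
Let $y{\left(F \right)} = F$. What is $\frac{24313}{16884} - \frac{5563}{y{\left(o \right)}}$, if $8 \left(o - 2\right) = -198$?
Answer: $\frac{53987893}{219492} \approx 245.97$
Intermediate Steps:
$o = - \frac{91}{4}$ ($o = 2 + \frac{1}{8} \left(-198\right) = 2 - \frac{99}{4} = - \frac{91}{4} \approx -22.75$)
$\frac{24313}{16884} - \frac{5563}{y{\left(o \right)}} = \frac{24313}{16884} - \frac{5563}{- \frac{91}{4}} = 24313 \cdot \frac{1}{16884} - - \frac{22252}{91} = \frac{24313}{16884} + \frac{22252}{91} = \frac{53987893}{219492}$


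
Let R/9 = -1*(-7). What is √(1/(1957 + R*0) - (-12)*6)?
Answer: √275751085/1957 ≈ 8.4853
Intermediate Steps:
R = 63 (R = 9*(-1*(-7)) = 9*7 = 63)
√(1/(1957 + R*0) - (-12)*6) = √(1/(1957 + 63*0) - (-12)*6) = √(1/(1957 + 0) - 4*(-18)) = √(1/1957 + 72) = √(140905/1957) = √275751085/1957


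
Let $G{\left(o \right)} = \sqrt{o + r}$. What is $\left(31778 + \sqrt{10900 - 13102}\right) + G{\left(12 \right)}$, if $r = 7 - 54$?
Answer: $31778 + i \sqrt{35} + i \sqrt{2202} \approx 31778.0 + 52.842 i$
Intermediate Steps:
$r = -47$
$G{\left(o \right)} = \sqrt{-47 + o}$ ($G{\left(o \right)} = \sqrt{o - 47} = \sqrt{-47 + o}$)
$\left(31778 + \sqrt{10900 - 13102}\right) + G{\left(12 \right)} = \left(31778 + \sqrt{10900 - 13102}\right) + \sqrt{-47 + 12} = \left(31778 + \sqrt{-2202}\right) + \sqrt{-35} = \left(31778 + i \sqrt{2202}\right) + i \sqrt{35} = 31778 + i \sqrt{35} + i \sqrt{2202}$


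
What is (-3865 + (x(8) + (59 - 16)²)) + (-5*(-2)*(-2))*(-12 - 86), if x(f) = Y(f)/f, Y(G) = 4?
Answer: -111/2 ≈ -55.500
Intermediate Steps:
x(f) = 4/f
(-3865 + (x(8) + (59 - 16)²)) + (-5*(-2)*(-2))*(-12 - 86) = (-3865 + (4/8 + (59 - 16)²)) + (-5*(-2)*(-2))*(-12 - 86) = (-3865 + (4*(⅛) + 43²)) + (10*(-2))*(-98) = (-3865 + (½ + 1849)) - 20*(-98) = (-3865 + 3699/2) + 1960 = -4031/2 + 1960 = -111/2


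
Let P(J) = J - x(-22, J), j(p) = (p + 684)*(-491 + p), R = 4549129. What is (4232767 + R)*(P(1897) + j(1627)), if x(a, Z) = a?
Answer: 23071928899640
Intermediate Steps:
j(p) = (-491 + p)*(684 + p) (j(p) = (684 + p)*(-491 + p) = (-491 + p)*(684 + p))
P(J) = 22 + J (P(J) = J - 1*(-22) = J + 22 = 22 + J)
(4232767 + R)*(P(1897) + j(1627)) = (4232767 + 4549129)*((22 + 1897) + (-335844 + 1627**2 + 193*1627)) = 8781896*(1919 + (-335844 + 2647129 + 314011)) = 8781896*(1919 + 2625296) = 8781896*2627215 = 23071928899640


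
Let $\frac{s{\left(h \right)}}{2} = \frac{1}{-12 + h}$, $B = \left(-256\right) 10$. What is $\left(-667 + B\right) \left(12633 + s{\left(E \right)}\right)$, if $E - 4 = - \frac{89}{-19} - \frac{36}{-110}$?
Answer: $- \frac{127307631563}{3123} \approx -4.0765 \cdot 10^{7}$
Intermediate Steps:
$B = -2560$
$E = \frac{9417}{1045}$ ($E = 4 - \left(- \frac{89}{19} - \frac{18}{55}\right) = 4 - - \frac{5237}{1045} = 4 + \left(\frac{89}{19} + \frac{18}{55}\right) = 4 + \frac{5237}{1045} = \frac{9417}{1045} \approx 9.0115$)
$s{\left(h \right)} = \frac{2}{-12 + h}$
$\left(-667 + B\right) \left(12633 + s{\left(E \right)}\right) = \left(-667 - 2560\right) \left(12633 + \frac{2}{-12 + \frac{9417}{1045}}\right) = - 3227 \left(12633 + \frac{2}{- \frac{3123}{1045}}\right) = - 3227 \left(12633 + 2 \left(- \frac{1045}{3123}\right)\right) = - 3227 \left(12633 - \frac{2090}{3123}\right) = \left(-3227\right) \frac{39450769}{3123} = - \frac{127307631563}{3123}$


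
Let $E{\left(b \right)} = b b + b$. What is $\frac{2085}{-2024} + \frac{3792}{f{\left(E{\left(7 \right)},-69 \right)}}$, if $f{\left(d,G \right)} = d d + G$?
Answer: $\frac{1280313}{6207608} \approx 0.20625$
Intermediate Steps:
$E{\left(b \right)} = b + b^{2}$ ($E{\left(b \right)} = b^{2} + b = b + b^{2}$)
$f{\left(d,G \right)} = G + d^{2}$ ($f{\left(d,G \right)} = d^{2} + G = G + d^{2}$)
$\frac{2085}{-2024} + \frac{3792}{f{\left(E{\left(7 \right)},-69 \right)}} = \frac{2085}{-2024} + \frac{3792}{-69 + \left(7 \left(1 + 7\right)\right)^{2}} = 2085 \left(- \frac{1}{2024}\right) + \frac{3792}{-69 + \left(7 \cdot 8\right)^{2}} = - \frac{2085}{2024} + \frac{3792}{-69 + 56^{2}} = - \frac{2085}{2024} + \frac{3792}{-69 + 3136} = - \frac{2085}{2024} + \frac{3792}{3067} = \frac{1280313}{6207608}$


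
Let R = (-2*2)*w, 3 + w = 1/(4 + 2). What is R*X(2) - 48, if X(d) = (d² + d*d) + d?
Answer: 196/3 ≈ 65.333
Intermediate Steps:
w = -17/6 (w = -3 + 1/(4 + 2) = -3 + 1/6 = -3 + ⅙ = -17/6 ≈ -2.8333)
X(d) = d + 2*d² (X(d) = (d² + d²) + d = 2*d² + d = d + 2*d²)
R = 34/3 (R = -2*2*(-17/6) = -4*(-17/6) = 34/3 ≈ 11.333)
R*X(2) - 48 = 34*(2*(1 + 2*2))/3 - 48 = 34*(2*(1 + 4))/3 - 48 = 34*(2*5)/3 - 48 = (34/3)*10 - 48 = 340/3 - 48 = 196/3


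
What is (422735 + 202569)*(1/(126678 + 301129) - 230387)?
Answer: -61630694663577632/427807 ≈ -1.4406e+11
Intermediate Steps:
(422735 + 202569)*(1/(126678 + 301129) - 230387) = 625304*(1/427807 - 230387) = 625304*(-98561171308/427807) = -61630694663577632/427807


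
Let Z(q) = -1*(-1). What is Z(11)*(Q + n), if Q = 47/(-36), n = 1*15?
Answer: 493/36 ≈ 13.694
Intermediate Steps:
Z(q) = 1
n = 15
Q = -47/36 (Q = 47*(-1/36) = -47/36 ≈ -1.3056)
Z(11)*(Q + n) = 1*(-47/36 + 15) = 1*(493/36) = 493/36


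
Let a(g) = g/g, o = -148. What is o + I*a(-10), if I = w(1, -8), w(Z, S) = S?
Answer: -156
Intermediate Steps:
I = -8
a(g) = 1
o + I*a(-10) = -148 - 8*1 = -148 - 8 = -156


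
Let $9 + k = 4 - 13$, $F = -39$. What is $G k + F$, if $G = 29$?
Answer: $-561$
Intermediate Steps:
$k = -18$ ($k = -9 + \left(4 - 13\right) = -9 - 9 = -18$)
$G k + F = 29 \left(-18\right) - 39 = -522 - 39 = -561$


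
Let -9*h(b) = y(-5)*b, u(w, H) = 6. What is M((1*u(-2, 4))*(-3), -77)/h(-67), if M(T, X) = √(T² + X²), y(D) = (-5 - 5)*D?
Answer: 117*√37/3350 ≈ 0.21244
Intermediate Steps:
y(D) = -10*D
h(b) = -50*b/9 (h(b) = -(-10*(-5))*b/9 = -50*b/9)
M((1*u(-2, 4))*(-3), -77)/h(-67) = √(((1*6)*(-3))² + (-77)²)/((-50/9*(-67))) = √((6*(-3))² + 5929)/(3350/9) = √((-18)² + 5929)*(9/3350) = √(324 + 5929)*(9/3350) = √6253*(9/3350) = (13*√37)*(9/3350) = 117*√37/3350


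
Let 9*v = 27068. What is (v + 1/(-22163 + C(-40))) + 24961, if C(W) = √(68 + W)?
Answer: 41214340981810/1473595623 - 2*√7/491198541 ≈ 27969.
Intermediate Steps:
v = 27068/9 (v = (⅑)*27068 = 27068/9 ≈ 3007.6)
(v + 1/(-22163 + C(-40))) + 24961 = (27068/9 + 1/(-22163 + √(68 - 40))) + 24961 = (27068/9 + 1/(-22163 + √28)) + 24961 = (27068/9 + 1/(-22163 + 2*√7)) + 24961 = 251717/9 + 1/(-22163 + 2*√7)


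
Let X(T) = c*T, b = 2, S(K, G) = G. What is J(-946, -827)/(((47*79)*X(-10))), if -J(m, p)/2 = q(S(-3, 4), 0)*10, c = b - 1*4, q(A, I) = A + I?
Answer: -4/3713 ≈ -0.0010773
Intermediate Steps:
c = -2 (c = 2 - 1*4 = 2 - 4 = -2)
X(T) = -2*T
J(m, p) = -80 (J(m, p) = -2*(4 + 0)*10 = -8*10 = -2*40 = -80)
J(-946, -827)/(((47*79)*X(-10))) = -80/((47*79)*(-2*(-10))) = -80/(3713*20) = -80/74260 = -80*1/74260 = -4/3713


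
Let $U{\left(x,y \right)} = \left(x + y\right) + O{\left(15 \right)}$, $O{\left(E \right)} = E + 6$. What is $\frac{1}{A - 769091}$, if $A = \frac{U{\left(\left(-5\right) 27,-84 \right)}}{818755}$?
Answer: $- \frac{818755}{629697101903} \approx -1.3002 \cdot 10^{-6}$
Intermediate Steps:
$O{\left(E \right)} = 6 + E$
$U{\left(x,y \right)} = 21 + x + y$ ($U{\left(x,y \right)} = \left(x + y\right) + \left(6 + 15\right) = \left(x + y\right) + 21 = 21 + x + y$)
$A = - \frac{198}{818755}$ ($A = \frac{21 - 135 - 84}{818755} = \left(21 - 135 - 84\right) \frac{1}{818755} = \left(-198\right) \frac{1}{818755} = - \frac{198}{818755} \approx -0.00024183$)
$\frac{1}{A - 769091} = \frac{1}{- \frac{198}{818755} - 769091} = \frac{1}{- \frac{629697101903}{818755}} = - \frac{818755}{629697101903}$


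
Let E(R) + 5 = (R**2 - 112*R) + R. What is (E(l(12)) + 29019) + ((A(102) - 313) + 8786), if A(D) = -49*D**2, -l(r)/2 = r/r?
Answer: -472083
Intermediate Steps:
l(r) = -2 (l(r) = -2*r/r = -2*1 = -2)
E(R) = -5 + R**2 - 111*R (E(R) = -5 + ((R**2 - 112*R) + R) = -5 + (R**2 - 111*R) = -5 + R**2 - 111*R)
(E(l(12)) + 29019) + ((A(102) - 313) + 8786) = ((-5 + (-2)**2 - 111*(-2)) + 29019) + ((-49*102**2 - 313) + 8786) = ((-5 + 4 + 222) + 29019) + ((-49*10404 - 313) + 8786) = (221 + 29019) + ((-509796 - 313) + 8786) = 29240 + (-510109 + 8786) = 29240 - 501323 = -472083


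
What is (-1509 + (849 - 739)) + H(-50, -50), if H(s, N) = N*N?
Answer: 1101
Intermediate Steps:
H(s, N) = N²
(-1509 + (849 - 739)) + H(-50, -50) = (-1509 + (849 - 739)) + (-50)² = (-1509 + 110) + 2500 = -1399 + 2500 = 1101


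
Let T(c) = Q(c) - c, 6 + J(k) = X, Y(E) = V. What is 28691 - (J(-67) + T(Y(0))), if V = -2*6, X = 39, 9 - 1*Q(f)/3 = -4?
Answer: 28607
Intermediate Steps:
Q(f) = 39 (Q(f) = 27 - 3*(-4) = 27 + 12 = 39)
V = -12
Y(E) = -12
J(k) = 33 (J(k) = -6 + 39 = 33)
T(c) = 39 - c
28691 - (J(-67) + T(Y(0))) = 28691 - (33 + (39 - 1*(-12))) = 28691 - (33 + (39 + 12)) = 28691 - (33 + 51) = 28691 - 1*84 = 28691 - 84 = 28607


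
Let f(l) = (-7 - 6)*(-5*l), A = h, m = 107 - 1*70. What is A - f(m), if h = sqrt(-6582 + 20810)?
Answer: -2405 + 2*sqrt(3557) ≈ -2285.7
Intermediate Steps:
m = 37 (m = 107 - 70 = 37)
h = 2*sqrt(3557) (h = sqrt(14228) = 2*sqrt(3557) ≈ 119.28)
A = 2*sqrt(3557) ≈ 119.28
f(l) = 65*l (f(l) = -(-65)*l = 65*l)
A - f(m) = 2*sqrt(3557) - 65*37 = 2*sqrt(3557) - 1*2405 = 2*sqrt(3557) - 2405 = -2405 + 2*sqrt(3557)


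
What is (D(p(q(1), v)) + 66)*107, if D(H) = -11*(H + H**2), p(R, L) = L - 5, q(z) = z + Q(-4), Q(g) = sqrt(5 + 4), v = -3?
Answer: -58850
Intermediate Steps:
Q(g) = 3 (Q(g) = sqrt(9) = 3)
q(z) = 3 + z (q(z) = z + 3 = 3 + z)
p(R, L) = -5 + L
D(H) = -11*H - 11*H**2
(D(p(q(1), v)) + 66)*107 = (-11*(-5 - 3)*(1 + (-5 - 3)) + 66)*107 = (-11*(-8)*(1 - 8) + 66)*107 = (-11*(-8)*(-7) + 66)*107 = (-616 + 66)*107 = -550*107 = -58850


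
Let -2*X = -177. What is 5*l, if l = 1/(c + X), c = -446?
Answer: -2/143 ≈ -0.013986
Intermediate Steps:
X = 177/2 (X = -1/2*(-177) = 177/2 ≈ 88.500)
l = -2/715 (l = 1/(-446 + 177/2) = 1/(-715/2) = -2/715 ≈ -0.0027972)
5*l = 5*(-2/715) = -2/143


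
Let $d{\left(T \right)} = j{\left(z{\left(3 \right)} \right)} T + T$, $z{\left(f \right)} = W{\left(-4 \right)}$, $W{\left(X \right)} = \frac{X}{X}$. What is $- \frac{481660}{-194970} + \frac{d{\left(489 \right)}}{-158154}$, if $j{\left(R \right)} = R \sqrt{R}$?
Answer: $\frac{1266429583}{513921423} \approx 2.4642$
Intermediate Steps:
$W{\left(X \right)} = 1$
$z{\left(f \right)} = 1$
$j{\left(R \right)} = R^{\frac{3}{2}}$
$d{\left(T \right)} = 2 T$ ($d{\left(T \right)} = 1^{\frac{3}{2}} T + T = 1 T + T = T + T = 2 T$)
$- \frac{481660}{-194970} + \frac{d{\left(489 \right)}}{-158154} = - \frac{481660}{-194970} + \frac{2 \cdot 489}{-158154} = \left(-481660\right) \left(- \frac{1}{194970}\right) + 978 \left(- \frac{1}{158154}\right) = \frac{48166}{19497} - \frac{163}{26359} = \frac{1266429583}{513921423}$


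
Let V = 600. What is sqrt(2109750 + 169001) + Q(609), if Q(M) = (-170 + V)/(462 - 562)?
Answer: -43/10 + sqrt(2278751) ≈ 1505.3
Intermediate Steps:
Q(M) = -43/10 (Q(M) = (-170 + 600)/(462 - 562) = 430/(-100) = 430*(-1/100) = -43/10)
sqrt(2109750 + 169001) + Q(609) = sqrt(2109750 + 169001) - 43/10 = sqrt(2278751) - 43/10 = -43/10 + sqrt(2278751)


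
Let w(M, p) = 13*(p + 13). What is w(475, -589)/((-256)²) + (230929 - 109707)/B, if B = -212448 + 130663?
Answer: -133700173/83747840 ≈ -1.5965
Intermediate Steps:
B = -81785
w(M, p) = 169 + 13*p (w(M, p) = 13*(13 + p) = 169 + 13*p)
w(475, -589)/((-256)²) + (230929 - 109707)/B = (169 + 13*(-589))/((-256)²) + (230929 - 109707)/(-81785) = (169 - 7657)/65536 + 121222*(-1/81785) = -7488*1/65536 - 121222/81785 = -117/1024 - 121222/81785 = -133700173/83747840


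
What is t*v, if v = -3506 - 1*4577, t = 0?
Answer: 0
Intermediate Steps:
v = -8083 (v = -3506 - 4577 = -8083)
t*v = 0*(-8083) = 0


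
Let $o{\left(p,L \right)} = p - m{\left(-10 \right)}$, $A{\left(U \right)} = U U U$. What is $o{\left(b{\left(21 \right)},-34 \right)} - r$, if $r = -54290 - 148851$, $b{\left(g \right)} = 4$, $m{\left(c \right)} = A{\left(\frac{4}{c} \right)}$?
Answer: $\frac{25393133}{125} \approx 2.0315 \cdot 10^{5}$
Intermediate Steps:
$A{\left(U \right)} = U^{3}$ ($A{\left(U \right)} = U^{2} U = U^{3}$)
$m{\left(c \right)} = \frac{64}{c^{3}}$ ($m{\left(c \right)} = \left(\frac{4}{c}\right)^{3} = \frac{64}{c^{3}}$)
$o{\left(p,L \right)} = \frac{8}{125} + p$ ($o{\left(p,L \right)} = p - \frac{64}{-1000} = p - 64 \left(- \frac{1}{1000}\right) = p - - \frac{8}{125} = p + \frac{8}{125} = \frac{8}{125} + p$)
$r = -203141$
$o{\left(b{\left(21 \right)},-34 \right)} - r = \left(\frac{8}{125} + 4\right) - -203141 = \frac{508}{125} + 203141 = \frac{25393133}{125}$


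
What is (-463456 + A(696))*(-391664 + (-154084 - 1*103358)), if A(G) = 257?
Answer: 300665250094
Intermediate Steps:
(-463456 + A(696))*(-391664 + (-154084 - 1*103358)) = (-463456 + 257)*(-391664 + (-154084 - 1*103358)) = -463199*(-391664 + (-154084 - 103358)) = -463199*(-391664 - 257442) = -463199*(-649106) = 300665250094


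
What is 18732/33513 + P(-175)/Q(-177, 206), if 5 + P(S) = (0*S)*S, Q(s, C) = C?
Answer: 1230409/2301226 ≈ 0.53468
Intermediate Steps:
P(S) = -5 (P(S) = -5 + (0*S)*S = -5 + 0*S = -5 + 0 = -5)
18732/33513 + P(-175)/Q(-177, 206) = 18732/33513 - 5/206 = 18732*(1/33513) - 5*1/206 = 6244/11171 - 5/206 = 1230409/2301226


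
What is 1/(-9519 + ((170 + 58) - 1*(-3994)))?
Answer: -1/5297 ≈ -0.00018879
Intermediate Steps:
1/(-9519 + ((170 + 58) - 1*(-3994))) = 1/(-9519 + (228 + 3994)) = 1/(-9519 + 4222) = 1/(-5297) = -1/5297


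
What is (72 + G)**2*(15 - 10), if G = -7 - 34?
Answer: 4805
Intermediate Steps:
G = -41
(72 + G)**2*(15 - 10) = (72 - 41)**2*(15 - 10) = 31**2*5 = 961*5 = 4805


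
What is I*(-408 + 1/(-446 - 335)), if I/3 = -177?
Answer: 169202619/781 ≈ 2.1665e+5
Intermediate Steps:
I = -531 (I = 3*(-177) = -531)
I*(-408 + 1/(-446 - 335)) = -531*(-408 + 1/(-446 - 335)) = -531*(-408 + 1/(-781)) = -531*(-408 - 1/781) = -531*(-318649/781) = 169202619/781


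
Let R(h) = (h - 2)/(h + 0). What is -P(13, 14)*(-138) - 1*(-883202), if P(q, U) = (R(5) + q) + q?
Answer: 4434364/5 ≈ 8.8687e+5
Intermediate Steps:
R(h) = (-2 + h)/h
P(q, U) = ⅗ + 2*q (P(q, U) = ((-2 + 5)/5 + q) + q = ((⅕)*3 + q) + q = (⅗ + q) + q = ⅗ + 2*q)
-P(13, 14)*(-138) - 1*(-883202) = -(⅗ + 2*13)*(-138) - 1*(-883202) = -(⅗ + 26)*(-138) + 883202 = -1*133/5*(-138) + 883202 = -133/5*(-138) + 883202 = 18354/5 + 883202 = 4434364/5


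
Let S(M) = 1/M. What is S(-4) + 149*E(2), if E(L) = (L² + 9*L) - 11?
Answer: 6555/4 ≈ 1638.8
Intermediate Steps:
E(L) = -11 + L² + 9*L
S(-4) + 149*E(2) = 1/(-4) + 149*(-11 + 2² + 9*2) = -¼ + 149*(-11 + 4 + 18) = -¼ + 149*11 = -¼ + 1639 = 6555/4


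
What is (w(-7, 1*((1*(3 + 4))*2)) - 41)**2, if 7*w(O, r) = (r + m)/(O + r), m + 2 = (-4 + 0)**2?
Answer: 80089/49 ≈ 1634.5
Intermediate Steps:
m = 14 (m = -2 + (-4 + 0)**2 = -2 + (-4)**2 = -2 + 16 = 14)
w(O, r) = (14 + r)/(7*(O + r)) (w(O, r) = ((r + 14)/(O + r))/7 = ((14 + r)/(O + r))/7 = (14 + r)/(7*(O + r)))
(w(-7, 1*((1*(3 + 4))*2)) - 41)**2 = ((2 + (1*((1*(3 + 4))*2))/7)/(-7 + 1*((1*(3 + 4))*2)) - 41)**2 = ((2 + (1*((1*7)*2))/7)/(-7 + 1*((1*7)*2)) - 41)**2 = ((2 + (1*(7*2))/7)/(-7 + 1*(7*2)) - 41)**2 = ((2 + (1*14)/7)/(-7 + 1*14) - 41)**2 = ((2 + (1/7)*14)/(-7 + 14) - 41)**2 = ((2 + 2)/7 - 41)**2 = ((1/7)*4 - 41)**2 = (4/7 - 41)**2 = (-283/7)**2 = 80089/49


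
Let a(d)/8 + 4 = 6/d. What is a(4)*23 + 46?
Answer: -414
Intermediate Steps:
a(d) = -32 + 48/d (a(d) = -32 + 8*(6/d) = -32 + 48/d)
a(4)*23 + 46 = (-32 + 48/4)*23 + 46 = (-32 + 48*(¼))*23 + 46 = (-32 + 12)*23 + 46 = -20*23 + 46 = -460 + 46 = -414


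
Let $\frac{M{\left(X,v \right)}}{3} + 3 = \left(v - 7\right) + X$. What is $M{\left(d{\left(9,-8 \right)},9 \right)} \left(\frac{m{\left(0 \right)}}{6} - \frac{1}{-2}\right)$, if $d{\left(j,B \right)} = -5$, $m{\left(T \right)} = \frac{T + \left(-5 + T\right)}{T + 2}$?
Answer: $- \frac{3}{2} \approx -1.5$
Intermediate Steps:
$m{\left(T \right)} = \frac{-5 + 2 T}{2 + T}$
$M{\left(X,v \right)} = -30 + 3 X + 3 v$ ($M{\left(X,v \right)} = -9 + 3 \left(\left(v - 7\right) + X\right) = -9 + 3 \left(\left(-7 + v\right) + X\right) = -9 + 3 \left(-7 + X + v\right) = -9 + \left(-21 + 3 X + 3 v\right) = -30 + 3 X + 3 v$)
$M{\left(d{\left(9,-8 \right)},9 \right)} \left(\frac{m{\left(0 \right)}}{6} - \frac{1}{-2}\right) = \left(-30 + 3 \left(-5\right) + 3 \cdot 9\right) \left(\frac{\frac{1}{2 + 0} \left(-5 + 2 \cdot 0\right)}{6} - \frac{1}{-2}\right) = \left(-30 - 15 + 27\right) \left(\frac{-5 + 0}{2} \cdot \frac{1}{6} - - \frac{1}{2}\right) = - 18 \left(\frac{1}{2} \left(-5\right) \frac{1}{6} + \frac{1}{2}\right) = - 18 \left(\left(- \frac{5}{2}\right) \frac{1}{6} + \frac{1}{2}\right) = - 18 \left(- \frac{5}{12} + \frac{1}{2}\right) = \left(-18\right) \frac{1}{12} = - \frac{3}{2}$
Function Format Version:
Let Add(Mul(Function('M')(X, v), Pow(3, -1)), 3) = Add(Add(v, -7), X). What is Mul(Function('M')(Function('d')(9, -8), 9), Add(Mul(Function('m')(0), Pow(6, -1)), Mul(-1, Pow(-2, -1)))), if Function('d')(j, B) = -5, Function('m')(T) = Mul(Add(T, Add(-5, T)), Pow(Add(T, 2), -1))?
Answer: Rational(-3, 2) ≈ -1.5000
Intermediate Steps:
Function('m')(T) = Mul(Pow(Add(2, T), -1), Add(-5, Mul(2, T))) (Function('m')(T) = Mul(Add(-5, Mul(2, T)), Pow(Add(2, T), -1)) = Mul(Pow(Add(2, T), -1), Add(-5, Mul(2, T))))
Function('M')(X, v) = Add(-30, Mul(3, X), Mul(3, v)) (Function('M')(X, v) = Add(-9, Mul(3, Add(Add(v, -7), X))) = Add(-9, Mul(3, Add(Add(-7, v), X))) = Add(-9, Mul(3, Add(-7, X, v))) = Add(-9, Add(-21, Mul(3, X), Mul(3, v))) = Add(-30, Mul(3, X), Mul(3, v)))
Mul(Function('M')(Function('d')(9, -8), 9), Add(Mul(Function('m')(0), Pow(6, -1)), Mul(-1, Pow(-2, -1)))) = Mul(Add(-30, Mul(3, -5), Mul(3, 9)), Add(Mul(Mul(Pow(Add(2, 0), -1), Add(-5, Mul(2, 0))), Pow(6, -1)), Mul(-1, Pow(-2, -1)))) = Mul(Add(-30, -15, 27), Add(Mul(Mul(Pow(2, -1), Add(-5, 0)), Rational(1, 6)), Mul(-1, Rational(-1, 2)))) = Mul(-18, Add(Mul(Mul(Rational(1, 2), -5), Rational(1, 6)), Rational(1, 2))) = Mul(-18, Add(Mul(Rational(-5, 2), Rational(1, 6)), Rational(1, 2))) = Mul(-18, Add(Rational(-5, 12), Rational(1, 2))) = Mul(-18, Rational(1, 12)) = Rational(-3, 2)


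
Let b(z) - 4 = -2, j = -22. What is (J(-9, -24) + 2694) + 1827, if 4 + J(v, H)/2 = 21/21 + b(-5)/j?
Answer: 49663/11 ≈ 4514.8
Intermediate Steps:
b(z) = 2 (b(z) = 4 - 2 = 2)
J(v, H) = -68/11 (J(v, H) = -8 + 2*(21/21 + 2/(-22)) = -8 + 2*(21*(1/21) + 2*(-1/22)) = -8 + 2*(1 - 1/11) = -8 + 2*(10/11) = -8 + 20/11 = -68/11)
(J(-9, -24) + 2694) + 1827 = (-68/11 + 2694) + 1827 = 29566/11 + 1827 = 49663/11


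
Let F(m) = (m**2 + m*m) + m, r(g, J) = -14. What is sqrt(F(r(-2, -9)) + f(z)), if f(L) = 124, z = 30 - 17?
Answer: sqrt(502) ≈ 22.405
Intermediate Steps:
F(m) = m + 2*m**2 (F(m) = (m**2 + m**2) + m = 2*m**2 + m = m + 2*m**2)
z = 13
sqrt(F(r(-2, -9)) + f(z)) = sqrt(-14*(1 + 2*(-14)) + 124) = sqrt(-14*(1 - 28) + 124) = sqrt(-14*(-27) + 124) = sqrt(378 + 124) = sqrt(502)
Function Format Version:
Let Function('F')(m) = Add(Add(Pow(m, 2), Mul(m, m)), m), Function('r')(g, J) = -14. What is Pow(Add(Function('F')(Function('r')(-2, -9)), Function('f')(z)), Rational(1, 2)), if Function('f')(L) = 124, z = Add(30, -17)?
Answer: Pow(502, Rational(1, 2)) ≈ 22.405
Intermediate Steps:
Function('F')(m) = Add(m, Mul(2, Pow(m, 2))) (Function('F')(m) = Add(Add(Pow(m, 2), Pow(m, 2)), m) = Add(Mul(2, Pow(m, 2)), m) = Add(m, Mul(2, Pow(m, 2))))
z = 13
Pow(Add(Function('F')(Function('r')(-2, -9)), Function('f')(z)), Rational(1, 2)) = Pow(Add(Mul(-14, Add(1, Mul(2, -14))), 124), Rational(1, 2)) = Pow(Add(Mul(-14, Add(1, -28)), 124), Rational(1, 2)) = Pow(Add(Mul(-14, -27), 124), Rational(1, 2)) = Pow(Add(378, 124), Rational(1, 2)) = Pow(502, Rational(1, 2))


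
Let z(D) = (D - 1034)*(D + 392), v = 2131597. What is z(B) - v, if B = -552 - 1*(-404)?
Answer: -2420005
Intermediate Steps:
B = -148 (B = -552 + 404 = -148)
z(D) = (-1034 + D)*(392 + D)
z(B) - v = (-405328 + (-148)**2 - 642*(-148)) - 1*2131597 = (-405328 + 21904 + 95016) - 2131597 = -288408 - 2131597 = -2420005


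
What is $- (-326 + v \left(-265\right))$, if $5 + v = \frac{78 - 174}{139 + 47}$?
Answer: $- \frac{35209}{31} \approx -1135.8$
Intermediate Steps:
$v = - \frac{171}{31}$ ($v = -5 + \frac{78 - 174}{139 + 47} = -5 - \frac{96}{186} = -5 - \frac{16}{31} = - \frac{171}{31} \approx -5.5161$)
$- (-326 + v \left(-265\right)) = - (-326 - - \frac{45315}{31}) = - (-326 + \frac{45315}{31}) = \left(-1\right) \frac{35209}{31} = - \frac{35209}{31}$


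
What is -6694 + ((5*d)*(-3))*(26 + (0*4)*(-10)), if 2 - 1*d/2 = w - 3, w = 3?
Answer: -8254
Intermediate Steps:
d = 4 (d = 4 - 2*(3 - 3) = 4 - 2*0 = 4 + 0 = 4)
-6694 + ((5*d)*(-3))*(26 + (0*4)*(-10)) = -6694 + ((5*4)*(-3))*(26 + (0*4)*(-10)) = -6694 + (20*(-3))*(26 + 0*(-10)) = -6694 - 60*(26 + 0) = -6694 - 60*26 = -6694 - 1560 = -8254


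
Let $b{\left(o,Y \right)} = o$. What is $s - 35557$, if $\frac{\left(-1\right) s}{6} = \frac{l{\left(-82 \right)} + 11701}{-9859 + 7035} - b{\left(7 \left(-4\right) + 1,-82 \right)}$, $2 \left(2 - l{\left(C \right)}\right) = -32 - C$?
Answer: $- \frac{25200097}{706} \approx -35694.0$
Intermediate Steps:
$l{\left(C \right)} = 18 + \frac{C}{2}$ ($l{\left(C \right)} = 2 - \frac{-32 - C}{2} = 2 + \left(16 + \frac{C}{2}\right) = 18 + \frac{C}{2}$)
$s = - \frac{96855}{706}$ ($s = - 6 \left(\frac{\left(18 + \frac{1}{2} \left(-82\right)\right) + 11701}{-9859 + 7035} - \left(7 \left(-4\right) + 1\right)\right) = - 6 \left(\frac{\left(18 - 41\right) + 11701}{-2824} - \left(-28 + 1\right)\right) = - 6 \left(\left(-23 + 11701\right) \left(- \frac{1}{2824}\right) - -27\right) = - 6 \left(11678 \left(- \frac{1}{2824}\right) + 27\right) = - 6 \left(- \frac{5839}{1412} + 27\right) = \left(-6\right) \frac{32285}{1412} = - \frac{96855}{706} \approx -137.19$)
$s - 35557 = - \frac{96855}{706} - 35557 = - \frac{25200097}{706}$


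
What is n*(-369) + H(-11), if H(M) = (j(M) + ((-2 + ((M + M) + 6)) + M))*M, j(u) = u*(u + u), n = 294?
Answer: -110829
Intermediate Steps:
j(u) = 2*u**2 (j(u) = u*(2*u) = 2*u**2)
H(M) = M*(4 + 2*M**2 + 3*M) (H(M) = (2*M**2 + ((-2 + ((M + M) + 6)) + M))*M = (2*M**2 + ((-2 + (2*M + 6)) + M))*M = (2*M**2 + ((-2 + (6 + 2*M)) + M))*M = (2*M**2 + ((4 + 2*M) + M))*M = (2*M**2 + (4 + 3*M))*M = (4 + 2*M**2 + 3*M)*M = M*(4 + 2*M**2 + 3*M))
n*(-369) + H(-11) = 294*(-369) - 11*(4 + 2*(-11)**2 + 3*(-11)) = -108486 - 11*(4 + 2*121 - 33) = -108486 - 11*(4 + 242 - 33) = -108486 - 11*213 = -108486 - 2343 = -110829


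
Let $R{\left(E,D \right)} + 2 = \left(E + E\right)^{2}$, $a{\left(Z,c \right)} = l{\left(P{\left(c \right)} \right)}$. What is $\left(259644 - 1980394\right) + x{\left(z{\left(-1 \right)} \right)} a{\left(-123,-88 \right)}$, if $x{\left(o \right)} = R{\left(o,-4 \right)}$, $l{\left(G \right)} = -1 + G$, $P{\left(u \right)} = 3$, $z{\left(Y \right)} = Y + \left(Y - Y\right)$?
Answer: $-1720746$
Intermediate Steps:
$z{\left(Y \right)} = Y$ ($z{\left(Y \right)} = Y + 0 = Y$)
$a{\left(Z,c \right)} = 2$ ($a{\left(Z,c \right)} = -1 + 3 = 2$)
$R{\left(E,D \right)} = -2 + 4 E^{2}$ ($R{\left(E,D \right)} = -2 + \left(E + E\right)^{2} = -2 + \left(2 E\right)^{2} = -2 + 4 E^{2}$)
$x{\left(o \right)} = -2 + 4 o^{2}$
$\left(259644 - 1980394\right) + x{\left(z{\left(-1 \right)} \right)} a{\left(-123,-88 \right)} = \left(259644 - 1980394\right) + \left(-2 + 4 \left(-1\right)^{2}\right) 2 = -1720750 + \left(-2 + 4 \cdot 1\right) 2 = -1720750 + \left(-2 + 4\right) 2 = -1720750 + 2 \cdot 2 = -1720750 + 4 = -1720746$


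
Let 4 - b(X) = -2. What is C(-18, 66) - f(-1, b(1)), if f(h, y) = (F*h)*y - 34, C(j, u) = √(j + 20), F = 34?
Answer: 238 + √2 ≈ 239.41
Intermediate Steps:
b(X) = 6 (b(X) = 4 - 1*(-2) = 4 + 2 = 6)
C(j, u) = √(20 + j)
f(h, y) = -34 + 34*h*y (f(h, y) = (34*h)*y - 34 = 34*h*y - 34 = -34 + 34*h*y)
C(-18, 66) - f(-1, b(1)) = √(20 - 18) - (-34 + 34*(-1)*6) = √2 - (-34 - 204) = √2 - 1*(-238) = √2 + 238 = 238 + √2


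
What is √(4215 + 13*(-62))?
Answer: √3409 ≈ 58.387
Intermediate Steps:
√(4215 + 13*(-62)) = √(4215 - 806) = √3409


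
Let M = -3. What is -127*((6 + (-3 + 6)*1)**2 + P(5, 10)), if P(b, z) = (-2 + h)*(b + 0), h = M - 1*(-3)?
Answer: -9017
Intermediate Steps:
h = 0 (h = -3 - 1*(-3) = -3 + 3 = 0)
P(b, z) = -2*b (P(b, z) = (-2 + 0)*(b + 0) = -2*b)
-127*((6 + (-3 + 6)*1)**2 + P(5, 10)) = -127*((6 + (-3 + 6)*1)**2 - 2*5) = -127*((6 + 3*1)**2 - 10) = -127*((6 + 3)**2 - 10) = -127*(9**2 - 10) = -127*(81 - 10) = -127*71 = -9017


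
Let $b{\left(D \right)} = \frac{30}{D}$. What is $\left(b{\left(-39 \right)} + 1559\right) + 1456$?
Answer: $\frac{39185}{13} \approx 3014.2$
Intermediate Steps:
$\left(b{\left(-39 \right)} + 1559\right) + 1456 = \left(\frac{30}{-39} + 1559\right) + 1456 = \left(30 \left(- \frac{1}{39}\right) + 1559\right) + 1456 = \left(- \frac{10}{13} + 1559\right) + 1456 = \frac{20257}{13} + 1456 = \frac{39185}{13}$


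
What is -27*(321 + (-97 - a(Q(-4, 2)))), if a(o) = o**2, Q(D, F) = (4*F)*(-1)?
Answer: -4320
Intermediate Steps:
Q(D, F) = -4*F
-27*(321 + (-97 - a(Q(-4, 2)))) = -27*(321 + (-97 - (-4*2)**2)) = -27*(321 + (-97 - 1*(-8)**2)) = -27*(321 + (-97 - 1*64)) = -27*(321 + (-97 - 64)) = -27*(321 - 161) = -27*160 = -4320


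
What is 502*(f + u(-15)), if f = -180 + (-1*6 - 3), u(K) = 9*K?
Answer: -162648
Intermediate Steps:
f = -189 (f = -180 + (-6 - 3) = -180 - 9 = -189)
502*(f + u(-15)) = 502*(-189 + 9*(-15)) = 502*(-189 - 135) = 502*(-324) = -162648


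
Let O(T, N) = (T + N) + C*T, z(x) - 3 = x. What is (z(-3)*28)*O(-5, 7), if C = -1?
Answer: 0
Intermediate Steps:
z(x) = 3 + x
O(T, N) = N (O(T, N) = (T + N) - T = (N + T) - T = N)
(z(-3)*28)*O(-5, 7) = ((3 - 3)*28)*7 = (0*28)*7 = 0*7 = 0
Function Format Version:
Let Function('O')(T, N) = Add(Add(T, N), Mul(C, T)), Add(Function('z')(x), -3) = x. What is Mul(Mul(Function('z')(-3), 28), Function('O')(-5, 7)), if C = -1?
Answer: 0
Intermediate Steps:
Function('z')(x) = Add(3, x)
Function('O')(T, N) = N (Function('O')(T, N) = Add(Add(T, N), Mul(-1, T)) = Add(Add(N, T), Mul(-1, T)) = N)
Mul(Mul(Function('z')(-3), 28), Function('O')(-5, 7)) = Mul(Mul(Add(3, -3), 28), 7) = Mul(Mul(0, 28), 7) = Mul(0, 7) = 0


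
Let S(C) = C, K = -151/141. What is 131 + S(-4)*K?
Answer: 19075/141 ≈ 135.28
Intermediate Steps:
K = -151/141 (K = -151*1/141 = -151/141 ≈ -1.0709)
131 + S(-4)*K = 131 - 4*(-151/141) = 131 + 604/141 = 19075/141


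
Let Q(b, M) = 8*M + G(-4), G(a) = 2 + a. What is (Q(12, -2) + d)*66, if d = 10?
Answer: -528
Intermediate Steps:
Q(b, M) = -2 + 8*M (Q(b, M) = 8*M + (2 - 4) = 8*M - 2 = -2 + 8*M)
(Q(12, -2) + d)*66 = ((-2 + 8*(-2)) + 10)*66 = ((-2 - 16) + 10)*66 = (-18 + 10)*66 = -8*66 = -528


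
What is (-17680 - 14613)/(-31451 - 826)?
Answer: 32293/32277 ≈ 1.0005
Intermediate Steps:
(-17680 - 14613)/(-31451 - 826) = -32293/(-32277) = -32293*(-1/32277) = 32293/32277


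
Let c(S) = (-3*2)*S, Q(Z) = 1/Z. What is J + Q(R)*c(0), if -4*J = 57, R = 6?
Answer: -57/4 ≈ -14.250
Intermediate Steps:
J = -57/4 (J = -¼*57 = -57/4 ≈ -14.250)
Q(Z) = 1/Z
c(S) = -6*S
J + Q(R)*c(0) = -57/4 + (-6*0)/6 = -57/4 + (⅙)*0 = -57/4 + 0 = -57/4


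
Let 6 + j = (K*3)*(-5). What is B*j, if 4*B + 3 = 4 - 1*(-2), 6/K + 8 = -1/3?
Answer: 18/5 ≈ 3.6000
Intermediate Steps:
K = -18/25 (K = 6/(-8 - 1/3) = 6/(-8 - 1*⅓) = 6/(-8 - ⅓) = 6/(-25/3) = 6*(-3/25) = -18/25 ≈ -0.72000)
j = 24/5 (j = -6 - 18/25*3*(-5) = -6 - 54/25*(-5) = -6 + 54/5 = 24/5 ≈ 4.8000)
B = ¾ (B = -¾ + (4 - 1*(-2))/4 = -¾ + (4 + 2)/4 = -¾ + (¼)*6 = -¾ + 3/2 = ¾ ≈ 0.75000)
B*j = (¾)*(24/5) = 18/5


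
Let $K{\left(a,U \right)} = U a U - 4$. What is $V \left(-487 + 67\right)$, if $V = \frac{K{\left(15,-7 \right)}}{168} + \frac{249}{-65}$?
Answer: $- \frac{5683}{26} \approx -218.58$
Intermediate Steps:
$K{\left(a,U \right)} = -4 + a U^{2}$ ($K{\left(a,U \right)} = a U^{2} - 4 = -4 + a U^{2}$)
$V = \frac{5683}{10920}$ ($V = \frac{-4 + 15 \left(-7\right)^{2}}{168} + \frac{249}{-65} = \left(-4 + 15 \cdot 49\right) \frac{1}{168} + 249 \left(- \frac{1}{65}\right) = \left(-4 + 735\right) \frac{1}{168} - \frac{249}{65} = 731 \cdot \frac{1}{168} - \frac{249}{65} = \frac{731}{168} - \frac{249}{65} = \frac{5683}{10920} \approx 0.52042$)
$V \left(-487 + 67\right) = \frac{5683 \left(-487 + 67\right)}{10920} = \frac{5683}{10920} \left(-420\right) = - \frac{5683}{26}$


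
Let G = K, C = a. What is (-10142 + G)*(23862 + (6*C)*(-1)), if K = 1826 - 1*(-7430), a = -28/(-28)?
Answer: -21136416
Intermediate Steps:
a = 1 (a = -28*(-1/28) = 1)
C = 1
K = 9256 (K = 1826 + 7430 = 9256)
G = 9256
(-10142 + G)*(23862 + (6*C)*(-1)) = (-10142 + 9256)*(23862 + (6*1)*(-1)) = -886*(23862 + 6*(-1)) = -886*(23862 - 6) = -886*23856 = -21136416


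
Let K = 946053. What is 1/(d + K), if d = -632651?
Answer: 1/313402 ≈ 3.1908e-6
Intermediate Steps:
1/(d + K) = 1/(-632651 + 946053) = 1/313402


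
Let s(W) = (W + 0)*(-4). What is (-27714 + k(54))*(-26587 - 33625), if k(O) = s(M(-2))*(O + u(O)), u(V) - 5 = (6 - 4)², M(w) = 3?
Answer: 1714235640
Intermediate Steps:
s(W) = -4*W (s(W) = W*(-4) = -4*W)
u(V) = 9 (u(V) = 5 + (6 - 4)² = 5 + 2² = 5 + 4 = 9)
k(O) = -108 - 12*O (k(O) = (-4*3)*(O + 9) = -12*(9 + O) = -108 - 12*O)
(-27714 + k(54))*(-26587 - 33625) = (-27714 + (-108 - 12*54))*(-26587 - 33625) = (-27714 + (-108 - 648))*(-60212) = (-27714 - 756)*(-60212) = -28470*(-60212) = 1714235640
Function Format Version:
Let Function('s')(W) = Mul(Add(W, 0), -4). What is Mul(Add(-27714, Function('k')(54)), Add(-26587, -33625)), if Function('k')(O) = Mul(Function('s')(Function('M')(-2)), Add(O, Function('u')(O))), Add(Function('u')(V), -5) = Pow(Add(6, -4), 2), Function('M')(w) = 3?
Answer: 1714235640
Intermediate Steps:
Function('s')(W) = Mul(-4, W) (Function('s')(W) = Mul(W, -4) = Mul(-4, W))
Function('u')(V) = 9 (Function('u')(V) = Add(5, Pow(Add(6, -4), 2)) = Add(5, Pow(2, 2)) = Add(5, 4) = 9)
Function('k')(O) = Add(-108, Mul(-12, O)) (Function('k')(O) = Mul(Mul(-4, 3), Add(O, 9)) = Mul(-12, Add(9, O)) = Add(-108, Mul(-12, O)))
Mul(Add(-27714, Function('k')(54)), Add(-26587, -33625)) = Mul(Add(-27714, Add(-108, Mul(-12, 54))), Add(-26587, -33625)) = Mul(Add(-27714, Add(-108, -648)), -60212) = Mul(Add(-27714, -756), -60212) = Mul(-28470, -60212) = 1714235640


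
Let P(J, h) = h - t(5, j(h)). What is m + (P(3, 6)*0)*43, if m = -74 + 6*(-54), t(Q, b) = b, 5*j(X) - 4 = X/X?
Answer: -398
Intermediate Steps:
j(X) = 1 (j(X) = ⅘ + (X/X)/5 = ⅘ + (⅕)*1 = ⅘ + ⅕ = 1)
P(J, h) = -1 + h (P(J, h) = h - 1*1 = h - 1 = -1 + h)
m = -398 (m = -74 - 324 = -398)
m + (P(3, 6)*0)*43 = -398 + ((-1 + 6)*0)*43 = -398 + (5*0)*43 = -398 + 0*43 = -398 + 0 = -398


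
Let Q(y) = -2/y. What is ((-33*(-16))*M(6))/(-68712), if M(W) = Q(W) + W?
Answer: -374/8589 ≈ -0.043544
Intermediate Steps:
M(W) = W - 2/W (M(W) = -2/W + W = W - 2/W)
((-33*(-16))*M(6))/(-68712) = ((-33*(-16))*(6 - 2/6))/(-68712) = (528*(6 - 2*1/6))*(-1/68712) = (528*(6 - 1/3))*(-1/68712) = (528*(17/3))*(-1/68712) = 2992*(-1/68712) = -374/8589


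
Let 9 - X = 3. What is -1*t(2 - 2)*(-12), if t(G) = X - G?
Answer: 72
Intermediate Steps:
X = 6 (X = 9 - 1*3 = 9 - 3 = 6)
t(G) = 6 - G
-1*t(2 - 2)*(-12) = -1*(6 - (2 - 2))*(-12) = -1*(6 - 1*0)*(-12) = -1*(6 + 0)*(-12) = -1*6*(-12) = -6*(-12) = -1*(-72) = 72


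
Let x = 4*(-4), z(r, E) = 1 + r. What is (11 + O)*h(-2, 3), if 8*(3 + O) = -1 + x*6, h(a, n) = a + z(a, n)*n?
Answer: 165/8 ≈ 20.625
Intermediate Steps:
x = -16
h(a, n) = a + n*(1 + a) (h(a, n) = a + (1 + a)*n = a + n*(1 + a))
O = -121/8 (O = -3 + (-1 - 16*6)/8 = -3 + (-1 - 96)/8 = -3 + (⅛)*(-97) = -3 - 97/8 = -121/8 ≈ -15.125)
(11 + O)*h(-2, 3) = (11 - 121/8)*(-2 + 3*(1 - 2)) = -33*(-2 + 3*(-1))/8 = -33*(-2 - 3)/8 = -33/8*(-5) = 165/8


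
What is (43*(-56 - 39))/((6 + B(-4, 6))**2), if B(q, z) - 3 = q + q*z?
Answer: -215/19 ≈ -11.316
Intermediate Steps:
B(q, z) = 3 + q + q*z (B(q, z) = 3 + (q + q*z) = 3 + q + q*z)
(43*(-56 - 39))/((6 + B(-4, 6))**2) = (43*(-56 - 39))/((6 + (3 - 4 - 4*6))**2) = (43*(-95))/((6 + (3 - 4 - 24))**2) = -4085/(6 - 25)**2 = -4085/((-19)**2) = -4085/361 = -4085*1/361 = -215/19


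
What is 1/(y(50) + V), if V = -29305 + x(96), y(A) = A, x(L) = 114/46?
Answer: -23/672808 ≈ -3.4185e-5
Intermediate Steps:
x(L) = 57/23 (x(L) = 114*(1/46) = 57/23)
V = -673958/23 (V = -29305 + 57/23 = -673958/23 ≈ -29303.)
1/(y(50) + V) = 1/(50 - 673958/23) = 1/(-672808/23) = -23/672808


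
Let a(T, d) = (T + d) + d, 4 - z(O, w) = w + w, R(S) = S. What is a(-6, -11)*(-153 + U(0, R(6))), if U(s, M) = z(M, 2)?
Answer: 4284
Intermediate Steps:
z(O, w) = 4 - 2*w (z(O, w) = 4 - (w + w) = 4 - 2*w)
U(s, M) = 0 (U(s, M) = 4 - 2*2 = 4 - 4 = 0)
a(T, d) = T + 2*d
a(-6, -11)*(-153 + U(0, R(6))) = (-6 + 2*(-11))*(-153 + 0) = (-6 - 22)*(-153) = -28*(-153) = 4284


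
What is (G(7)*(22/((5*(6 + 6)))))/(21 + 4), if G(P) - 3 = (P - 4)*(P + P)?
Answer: 33/50 ≈ 0.66000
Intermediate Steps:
G(P) = 3 + 2*P*(-4 + P) (G(P) = 3 + (P - 4)*(P + P) = 3 + (-4 + P)*(2*P) = 3 + 2*P*(-4 + P))
(G(7)*(22/((5*(6 + 6)))))/(21 + 4) = ((3 - 8*7 + 2*7**2)*(22/((5*(6 + 6)))))/(21 + 4) = ((3 - 56 + 2*49)*(22/((5*12))))/25 = ((3 - 56 + 98)*(22/60))*(1/25) = (45*(22*(1/60)))*(1/25) = (45*(11/30))*(1/25) = (33/2)*(1/25) = 33/50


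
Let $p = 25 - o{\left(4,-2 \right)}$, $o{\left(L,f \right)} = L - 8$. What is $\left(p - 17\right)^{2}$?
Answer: $144$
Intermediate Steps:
$o{\left(L,f \right)} = -8 + L$
$p = 29$ ($p = 25 - \left(-8 + 4\right) = 25 - -4 = 25 + 4 = 29$)
$\left(p - 17\right)^{2} = \left(29 - 17\right)^{2} = 12^{2} = 144$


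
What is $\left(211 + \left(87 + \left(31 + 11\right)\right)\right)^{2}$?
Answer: $115600$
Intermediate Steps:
$\left(211 + \left(87 + \left(31 + 11\right)\right)\right)^{2} = \left(211 + \left(87 + 42\right)\right)^{2} = \left(211 + 129\right)^{2} = 340^{2} = 115600$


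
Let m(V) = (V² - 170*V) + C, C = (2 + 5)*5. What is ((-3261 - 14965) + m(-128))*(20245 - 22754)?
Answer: -50062077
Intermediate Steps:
C = 35 (C = 7*5 = 35)
m(V) = 35 + V² - 170*V (m(V) = (V² - 170*V) + 35 = 35 + V² - 170*V)
((-3261 - 14965) + m(-128))*(20245 - 22754) = ((-3261 - 14965) + (35 + (-128)² - 170*(-128)))*(20245 - 22754) = (-18226 + (35 + 16384 + 21760))*(-2509) = (-18226 + 38179)*(-2509) = 19953*(-2509) = -50062077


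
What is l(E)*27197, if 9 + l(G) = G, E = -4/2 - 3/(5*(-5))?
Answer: -7397584/25 ≈ -2.9590e+5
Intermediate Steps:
E = -47/25 (E = -4*½ - 3/(-25) = -2 - 3*(-1/25) = -2 + 3/25 = -47/25 ≈ -1.8800)
l(G) = -9 + G
l(E)*27197 = (-9 - 47/25)*27197 = -272/25*27197 = -7397584/25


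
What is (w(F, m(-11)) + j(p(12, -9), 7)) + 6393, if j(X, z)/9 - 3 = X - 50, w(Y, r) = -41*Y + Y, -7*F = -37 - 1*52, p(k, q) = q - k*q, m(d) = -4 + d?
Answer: 44467/7 ≈ 6352.4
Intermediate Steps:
p(k, q) = q - k*q
F = 89/7 (F = -(-37 - 1*52)/7 = -(-37 - 52)/7 = -⅐*(-89) = 89/7 ≈ 12.714)
w(Y, r) = -40*Y
j(X, z) = -423 + 9*X (j(X, z) = 27 + 9*(X - 50) = 27 + 9*(-50 + X) = 27 + (-450 + 9*X) = -423 + 9*X)
(w(F, m(-11)) + j(p(12, -9), 7)) + 6393 = (-40*89/7 + (-423 + 9*(-9*(1 - 1*12)))) + 6393 = (-3560/7 + (-423 + 9*(-9*(1 - 12)))) + 6393 = (-3560/7 + (-423 + 9*(-9*(-11)))) + 6393 = (-3560/7 + (-423 + 9*99)) + 6393 = (-3560/7 + (-423 + 891)) + 6393 = (-3560/7 + 468) + 6393 = -284/7 + 6393 = 44467/7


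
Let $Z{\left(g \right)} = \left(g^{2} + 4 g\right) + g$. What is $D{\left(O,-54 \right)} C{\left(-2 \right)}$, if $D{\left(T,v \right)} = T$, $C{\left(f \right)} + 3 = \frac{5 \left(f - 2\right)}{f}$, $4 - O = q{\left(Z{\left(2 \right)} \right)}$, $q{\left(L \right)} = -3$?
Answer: $49$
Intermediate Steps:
$Z{\left(g \right)} = g^{2} + 5 g$
$O = 7$ ($O = 4 - -3 = 4 + 3 = 7$)
$C{\left(f \right)} = -3 + \frac{-10 + 5 f}{f}$ ($C{\left(f \right)} = -3 + \frac{5 \left(f - 2\right)}{f} = -3 + \frac{5 \left(-2 + f\right)}{f} = -3 + \frac{-10 + 5 f}{f}$)
$D{\left(O,-54 \right)} C{\left(-2 \right)} = 7 \left(2 - \frac{10}{-2}\right) = 7 \left(2 - -5\right) = 7 \left(2 + 5\right) = 7 \cdot 7 = 49$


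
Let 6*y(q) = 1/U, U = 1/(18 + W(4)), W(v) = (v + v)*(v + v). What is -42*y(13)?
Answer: -574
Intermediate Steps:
W(v) = 4*v**2 (W(v) = (2*v)*(2*v) = 4*v**2)
U = 1/82 (U = 1/(18 + 4*4**2) = 1/(18 + 4*16) = 1/(18 + 64) = 1/82 ≈ 0.012195)
y(q) = 41/3 (y(q) = 1/(6*(1/82)) = (1/6)*82 = 41/3)
-42*y(13) = -42*41/3 = -574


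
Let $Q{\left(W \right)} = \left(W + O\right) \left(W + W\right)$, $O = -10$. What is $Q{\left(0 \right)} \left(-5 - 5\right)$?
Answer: $0$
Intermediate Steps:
$Q{\left(W \right)} = 2 W \left(-10 + W\right)$ ($Q{\left(W \right)} = \left(W - 10\right) \left(W + W\right) = \left(-10 + W\right) 2 W = 2 W \left(-10 + W\right)$)
$Q{\left(0 \right)} \left(-5 - 5\right) = 2 \cdot 0 \left(-10 + 0\right) \left(-5 - 5\right) = 2 \cdot 0 \left(-10\right) \left(-10\right) = 0 \left(-10\right) = 0$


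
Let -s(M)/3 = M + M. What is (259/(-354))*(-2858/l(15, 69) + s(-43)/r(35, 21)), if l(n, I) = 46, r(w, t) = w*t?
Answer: 12880699/284970 ≈ 45.200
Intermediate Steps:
r(w, t) = t*w
s(M) = -6*M (s(M) = -3*(M + M) = -6*M)
(259/(-354))*(-2858/l(15, 69) + s(-43)/r(35, 21)) = (259/(-354))*(-2858/46 + (-6*(-43))/((21*35))) = (259*(-1/354))*(-2858*1/46 + 258/735) = -259*(-1429/23 + 258*(1/735))/354 = -259*(-1429/23 + 86/245)/354 = -259/354*(-348127/5635) = 12880699/284970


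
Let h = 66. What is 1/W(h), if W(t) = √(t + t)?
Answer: √33/66 ≈ 0.087039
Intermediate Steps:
W(t) = √2*√t (W(t) = √(2*t) = √2*√t)
1/W(h) = 1/(√2*√66) = 1/(2*√33) = √33/66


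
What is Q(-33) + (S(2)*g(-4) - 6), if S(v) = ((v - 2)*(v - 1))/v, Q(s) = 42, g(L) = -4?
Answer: 36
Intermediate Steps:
S(v) = (-1 + v)*(-2 + v)/v (S(v) = ((-2 + v)*(-1 + v))/v = ((-1 + v)*(-2 + v))/v = (-1 + v)*(-2 + v)/v)
Q(-33) + (S(2)*g(-4) - 6) = 42 + ((-3 + 2 + 2/2)*(-4) - 6) = 42 + ((-3 + 2 + 2*(1/2))*(-4) - 6) = 42 + ((-3 + 2 + 1)*(-4) - 6) = 42 + (0*(-4) - 6) = 42 + (0 - 6) = 42 - 6 = 36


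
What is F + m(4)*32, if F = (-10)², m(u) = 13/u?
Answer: 204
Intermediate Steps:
F = 100
F + m(4)*32 = 100 + (13/4)*32 = 100 + 104 = 204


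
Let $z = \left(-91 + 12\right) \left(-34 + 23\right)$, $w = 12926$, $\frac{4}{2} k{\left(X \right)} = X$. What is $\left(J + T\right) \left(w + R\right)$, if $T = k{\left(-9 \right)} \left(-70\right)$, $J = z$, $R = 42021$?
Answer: $65057248$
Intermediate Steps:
$k{\left(X \right)} = \frac{X}{2}$
$z = 869$ ($z = \left(-79\right) \left(-11\right) = 869$)
$J = 869$
$T = 315$ ($T = \frac{1}{2} \left(-9\right) \left(-70\right) = \left(- \frac{9}{2}\right) \left(-70\right) = 315$)
$\left(J + T\right) \left(w + R\right) = \left(869 + 315\right) \left(12926 + 42021\right) = 1184 \cdot 54947 = 65057248$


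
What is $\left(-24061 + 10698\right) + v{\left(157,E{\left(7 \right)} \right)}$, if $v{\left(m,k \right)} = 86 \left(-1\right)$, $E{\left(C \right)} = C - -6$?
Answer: $-13449$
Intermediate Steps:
$E{\left(C \right)} = 6 + C$ ($E{\left(C \right)} = C + 6 = 6 + C$)
$v{\left(m,k \right)} = -86$
$\left(-24061 + 10698\right) + v{\left(157,E{\left(7 \right)} \right)} = \left(-24061 + 10698\right) - 86 = -13363 - 86 = -13449$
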